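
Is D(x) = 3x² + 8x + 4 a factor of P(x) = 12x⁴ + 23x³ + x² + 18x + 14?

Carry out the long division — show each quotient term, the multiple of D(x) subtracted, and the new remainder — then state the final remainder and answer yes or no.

R(x) = 6x + 2, so D(x) is not a factor of P(x). no

Step 1: lead(12x⁴ + 23x³ + x² + 18x + 14) ÷ lead(D) = 12x⁴ ÷ 3x² = 4x². Subtract (4x²)·D = 12x⁴ + 32x³ + 16x². Remainder: −9x³ − 15x² + 18x + 14.
Step 2: lead(−9x³ − 15x² + 18x + 14) ÷ lead(D) = −9x³ ÷ 3x² = −3x. Subtract (−3x)·D = −9x³ − 24x² − 12x. Remainder: 9x² + 30x + 14.
Step 3: lead(9x² + 30x + 14) ÷ lead(D) = 9x² ÷ 3x² = 3. Subtract (3)·D = 9x² + 24x + 12. Remainder: 6x + 2.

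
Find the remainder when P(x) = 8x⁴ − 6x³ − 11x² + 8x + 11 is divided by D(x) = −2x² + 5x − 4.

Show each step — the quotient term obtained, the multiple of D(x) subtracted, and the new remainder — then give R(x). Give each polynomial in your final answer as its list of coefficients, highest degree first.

Step 1: lead(8x⁴ − 6x³ − 11x² + 8x + 11) ÷ lead(D) = 8x⁴ ÷ −2x² = −4x². Subtract (−4x²)·D = 8x⁴ − 20x³ + 16x². Remainder: 14x³ − 27x² + 8x + 11.
Step 2: lead(14x³ − 27x² + 8x + 11) ÷ lead(D) = 14x³ ÷ −2x² = −7x. Subtract (−7x)·D = 14x³ − 35x² + 28x. Remainder: 8x² − 20x + 11.
Step 3: lead(8x² − 20x + 11) ÷ lead(D) = 8x² ÷ −2x² = −4. Subtract (−4)·D = 8x² − 20x + 16. Remainder: −5.

R = [-5]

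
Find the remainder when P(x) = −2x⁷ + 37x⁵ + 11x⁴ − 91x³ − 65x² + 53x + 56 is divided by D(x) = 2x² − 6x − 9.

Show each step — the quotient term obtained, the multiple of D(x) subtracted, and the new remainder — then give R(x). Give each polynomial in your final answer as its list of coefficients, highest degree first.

Step 1: lead(−2x⁷ + 37x⁵ + 11x⁴ − 91x³ − 65x² + 53x + 56) ÷ lead(D) = −2x⁷ ÷ 2x² = −x⁵. Subtract (−x⁵)·D = −2x⁷ + 6x⁶ + 9x⁵. Remainder: −6x⁶ + 28x⁵ + 11x⁴ − 91x³ − 65x² + 53x + 56.
Step 2: lead(−6x⁶ + 28x⁵ + 11x⁴ − 91x³ − 65x² + 53x + 56) ÷ lead(D) = −6x⁶ ÷ 2x² = −3x⁴. Subtract (−3x⁴)·D = −6x⁶ + 18x⁵ + 27x⁴. Remainder: 10x⁵ − 16x⁴ − 91x³ − 65x² + 53x + 56.
Step 3: lead(10x⁵ − 16x⁴ − 91x³ − 65x² + 53x + 56) ÷ lead(D) = 10x⁵ ÷ 2x² = 5x³. Subtract (5x³)·D = 10x⁵ − 30x⁴ − 45x³. Remainder: 14x⁴ − 46x³ − 65x² + 53x + 56.
Step 4: lead(14x⁴ − 46x³ − 65x² + 53x + 56) ÷ lead(D) = 14x⁴ ÷ 2x² = 7x². Subtract (7x²)·D = 14x⁴ − 42x³ − 63x². Remainder: −4x³ − 2x² + 53x + 56.
Step 5: lead(−4x³ − 2x² + 53x + 56) ÷ lead(D) = −4x³ ÷ 2x² = −2x. Subtract (−2x)·D = −4x³ + 12x² + 18x. Remainder: −14x² + 35x + 56.
Step 6: lead(−14x² + 35x + 56) ÷ lead(D) = −14x² ÷ 2x² = −7. Subtract (−7)·D = −14x² + 42x + 63. Remainder: −7x − 7.

R = [-7, -7]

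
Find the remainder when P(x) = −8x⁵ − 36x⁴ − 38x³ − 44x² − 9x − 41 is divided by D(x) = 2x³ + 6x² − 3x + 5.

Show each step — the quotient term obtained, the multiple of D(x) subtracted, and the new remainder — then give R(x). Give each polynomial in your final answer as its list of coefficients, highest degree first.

R = [-6]

Step 1: lead(−8x⁵ − 36x⁴ − 38x³ − 44x² − 9x − 41) ÷ lead(D) = −8x⁵ ÷ 2x³ = −4x². Subtract (−4x²)·D = −8x⁵ − 24x⁴ + 12x³ − 20x². Remainder: −12x⁴ − 50x³ − 24x² − 9x − 41.
Step 2: lead(−12x⁴ − 50x³ − 24x² − 9x − 41) ÷ lead(D) = −12x⁴ ÷ 2x³ = −6x. Subtract (−6x)·D = −12x⁴ − 36x³ + 18x² − 30x. Remainder: −14x³ − 42x² + 21x − 41.
Step 3: lead(−14x³ − 42x² + 21x − 41) ÷ lead(D) = −14x³ ÷ 2x³ = −7. Subtract (−7)·D = −14x³ − 42x² + 21x − 35. Remainder: −6.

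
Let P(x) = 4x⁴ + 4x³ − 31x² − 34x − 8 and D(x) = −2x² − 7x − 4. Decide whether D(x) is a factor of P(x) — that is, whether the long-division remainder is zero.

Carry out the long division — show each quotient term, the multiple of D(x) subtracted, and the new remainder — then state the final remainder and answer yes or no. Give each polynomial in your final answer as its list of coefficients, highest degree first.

R = [0], so D(x) is a factor of P(x). yes

Step 1: lead(4x⁴ + 4x³ − 31x² − 34x − 8) ÷ lead(D) = 4x⁴ ÷ −2x² = −2x². Subtract (−2x²)·D = 4x⁴ + 14x³ + 8x². Remainder: −10x³ − 39x² − 34x − 8.
Step 2: lead(−10x³ − 39x² − 34x − 8) ÷ lead(D) = −10x³ ÷ −2x² = 5x. Subtract (5x)·D = −10x³ − 35x² − 20x. Remainder: −4x² − 14x − 8.
Step 3: lead(−4x² − 14x − 8) ÷ lead(D) = −4x² ÷ −2x² = 2. Subtract (2)·D = −4x² − 14x − 8. Remainder: 0.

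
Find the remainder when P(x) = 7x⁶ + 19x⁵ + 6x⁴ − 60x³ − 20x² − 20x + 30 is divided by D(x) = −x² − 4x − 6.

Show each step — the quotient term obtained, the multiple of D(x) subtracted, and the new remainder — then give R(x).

Step 1: lead(7x⁶ + 19x⁵ + 6x⁴ − 60x³ − 20x² − 20x + 30) ÷ lead(D) = 7x⁶ ÷ −x² = −7x⁴. Subtract (−7x⁴)·D = 7x⁶ + 28x⁵ + 42x⁴. Remainder: −9x⁵ − 36x⁴ − 60x³ − 20x² − 20x + 30.
Step 2: lead(−9x⁵ − 36x⁴ − 60x³ − 20x² − 20x + 30) ÷ lead(D) = −9x⁵ ÷ −x² = 9x³. Subtract (9x³)·D = −9x⁵ − 36x⁴ − 54x³. Remainder: −6x³ − 20x² − 20x + 30.
Step 3: lead(−6x³ − 20x² − 20x + 30) ÷ lead(D) = −6x³ ÷ −x² = 6x. Subtract (6x)·D = −6x³ − 24x² − 36x. Remainder: 4x² + 16x + 30.
Step 4: lead(4x² + 16x + 30) ÷ lead(D) = 4x² ÷ −x² = −4. Subtract (−4)·D = 4x² + 16x + 24. Remainder: 6.

R(x) = 6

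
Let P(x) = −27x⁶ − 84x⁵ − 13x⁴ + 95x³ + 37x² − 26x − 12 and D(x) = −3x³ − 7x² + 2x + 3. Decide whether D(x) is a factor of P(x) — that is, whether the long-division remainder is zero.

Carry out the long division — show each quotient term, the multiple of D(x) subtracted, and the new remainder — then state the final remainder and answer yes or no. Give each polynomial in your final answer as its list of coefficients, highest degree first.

R = [0], so D(x) is a factor of P(x). yes

Step 1: lead(−27x⁶ − 84x⁵ − 13x⁴ + 95x³ + 37x² − 26x − 12) ÷ lead(D) = −27x⁶ ÷ −3x³ = 9x³. Subtract (9x³)·D = −27x⁶ − 63x⁵ + 18x⁴ + 27x³. Remainder: −21x⁵ − 31x⁴ + 68x³ + 37x² − 26x − 12.
Step 2: lead(−21x⁵ − 31x⁴ + 68x³ + 37x² − 26x − 12) ÷ lead(D) = −21x⁵ ÷ −3x³ = 7x². Subtract (7x²)·D = −21x⁵ − 49x⁴ + 14x³ + 21x². Remainder: 18x⁴ + 54x³ + 16x² − 26x − 12.
Step 3: lead(18x⁴ + 54x³ + 16x² − 26x − 12) ÷ lead(D) = 18x⁴ ÷ −3x³ = −6x. Subtract (−6x)·D = 18x⁴ + 42x³ − 12x² − 18x. Remainder: 12x³ + 28x² − 8x − 12.
Step 4: lead(12x³ + 28x² − 8x − 12) ÷ lead(D) = 12x³ ÷ −3x³ = −4. Subtract (−4)·D = 12x³ + 28x² − 8x − 12. Remainder: 0.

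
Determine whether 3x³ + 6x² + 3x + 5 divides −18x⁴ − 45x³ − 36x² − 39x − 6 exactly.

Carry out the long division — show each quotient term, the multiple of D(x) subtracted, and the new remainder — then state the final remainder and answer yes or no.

R(x) = 9, so D(x) is not a factor of P(x). no

Step 1: lead(−18x⁴ − 45x³ − 36x² − 39x − 6) ÷ lead(D) = −18x⁴ ÷ 3x³ = −6x. Subtract (−6x)·D = −18x⁴ − 36x³ − 18x² − 30x. Remainder: −9x³ − 18x² − 9x − 6.
Step 2: lead(−9x³ − 18x² − 9x − 6) ÷ lead(D) = −9x³ ÷ 3x³ = −3. Subtract (−3)·D = −9x³ − 18x² − 9x − 15. Remainder: 9.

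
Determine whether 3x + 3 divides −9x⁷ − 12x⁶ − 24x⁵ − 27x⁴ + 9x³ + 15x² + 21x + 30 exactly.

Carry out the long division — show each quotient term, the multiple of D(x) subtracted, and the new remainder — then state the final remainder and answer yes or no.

R(x) = 9, so D(x) is not a factor of P(x). no

Step 1: lead(−9x⁷ − 12x⁶ − 24x⁵ − 27x⁴ + 9x³ + 15x² + 21x + 30) ÷ lead(D) = −9x⁷ ÷ 3x = −3x⁶. Subtract (−3x⁶)·D = −9x⁷ − 9x⁶. Remainder: −3x⁶ − 24x⁵ − 27x⁴ + 9x³ + 15x² + 21x + 30.
Step 2: lead(−3x⁶ − 24x⁵ − 27x⁴ + 9x³ + 15x² + 21x + 30) ÷ lead(D) = −3x⁶ ÷ 3x = −x⁵. Subtract (−x⁵)·D = −3x⁶ − 3x⁵. Remainder: −21x⁵ − 27x⁴ + 9x³ + 15x² + 21x + 30.
Step 3: lead(−21x⁵ − 27x⁴ + 9x³ + 15x² + 21x + 30) ÷ lead(D) = −21x⁵ ÷ 3x = −7x⁴. Subtract (−7x⁴)·D = −21x⁵ − 21x⁴. Remainder: −6x⁴ + 9x³ + 15x² + 21x + 30.
Step 4: lead(−6x⁴ + 9x³ + 15x² + 21x + 30) ÷ lead(D) = −6x⁴ ÷ 3x = −2x³. Subtract (−2x³)·D = −6x⁴ − 6x³. Remainder: 15x³ + 15x² + 21x + 30.
Step 5: lead(15x³ + 15x² + 21x + 30) ÷ lead(D) = 15x³ ÷ 3x = 5x². Subtract (5x²)·D = 15x³ + 15x². Remainder: 21x + 30.
Step 6: lead(21x + 30) ÷ lead(D) = 21x ÷ 3x = 7. Subtract (7)·D = 21x + 21. Remainder: 9.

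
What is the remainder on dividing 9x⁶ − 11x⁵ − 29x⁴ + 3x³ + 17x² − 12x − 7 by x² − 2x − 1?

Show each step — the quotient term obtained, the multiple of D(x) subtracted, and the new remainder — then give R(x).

Step 1: lead(9x⁶ − 11x⁵ − 29x⁴ + 3x³ + 17x² − 12x − 7) ÷ lead(D) = 9x⁶ ÷ x² = 9x⁴. Subtract (9x⁴)·D = 9x⁶ − 18x⁵ − 9x⁴. Remainder: 7x⁵ − 20x⁴ + 3x³ + 17x² − 12x − 7.
Step 2: lead(7x⁵ − 20x⁴ + 3x³ + 17x² − 12x − 7) ÷ lead(D) = 7x⁵ ÷ x² = 7x³. Subtract (7x³)·D = 7x⁵ − 14x⁴ − 7x³. Remainder: −6x⁴ + 10x³ + 17x² − 12x − 7.
Step 3: lead(−6x⁴ + 10x³ + 17x² − 12x − 7) ÷ lead(D) = −6x⁴ ÷ x² = −6x². Subtract (−6x²)·D = −6x⁴ + 12x³ + 6x². Remainder: −2x³ + 11x² − 12x − 7.
Step 4: lead(−2x³ + 11x² − 12x − 7) ÷ lead(D) = −2x³ ÷ x² = −2x. Subtract (−2x)·D = −2x³ + 4x² + 2x. Remainder: 7x² − 14x − 7.
Step 5: lead(7x² − 14x − 7) ÷ lead(D) = 7x² ÷ x² = 7. Subtract (7)·D = 7x² − 14x − 7. Remainder: 0.

R(x) = 0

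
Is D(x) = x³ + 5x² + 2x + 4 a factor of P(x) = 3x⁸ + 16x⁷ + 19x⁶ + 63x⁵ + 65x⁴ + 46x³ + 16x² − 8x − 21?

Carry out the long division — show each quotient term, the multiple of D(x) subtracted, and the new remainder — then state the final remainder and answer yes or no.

R(x) = −5, so D(x) is not a factor of P(x). no

Step 1: lead(3x⁸ + 16x⁷ + 19x⁶ + 63x⁵ + 65x⁴ + 46x³ + 16x² − 8x − 21) ÷ lead(D) = 3x⁸ ÷ x³ = 3x⁵. Subtract (3x⁵)·D = 3x⁸ + 15x⁷ + 6x⁶ + 12x⁵. Remainder: x⁷ + 13x⁶ + 51x⁵ + 65x⁴ + 46x³ + 16x² − 8x − 21.
Step 2: lead(x⁷ + 13x⁶ + 51x⁵ + 65x⁴ + 46x³ + 16x² − 8x − 21) ÷ lead(D) = x⁷ ÷ x³ = x⁴. Subtract (x⁴)·D = x⁷ + 5x⁶ + 2x⁵ + 4x⁴. Remainder: 8x⁶ + 49x⁵ + 61x⁴ + 46x³ + 16x² − 8x − 21.
Step 3: lead(8x⁶ + 49x⁵ + 61x⁴ + 46x³ + 16x² − 8x − 21) ÷ lead(D) = 8x⁶ ÷ x³ = 8x³. Subtract (8x³)·D = 8x⁶ + 40x⁵ + 16x⁴ + 32x³. Remainder: 9x⁵ + 45x⁴ + 14x³ + 16x² − 8x − 21.
Step 4: lead(9x⁵ + 45x⁴ + 14x³ + 16x² − 8x − 21) ÷ lead(D) = 9x⁵ ÷ x³ = 9x². Subtract (9x²)·D = 9x⁵ + 45x⁴ + 18x³ + 36x². Remainder: −4x³ − 20x² − 8x − 21.
Step 5: lead(−4x³ − 20x² − 8x − 21) ÷ lead(D) = −4x³ ÷ x³ = −4. Subtract (−4)·D = −4x³ − 20x² − 8x − 16. Remainder: −5.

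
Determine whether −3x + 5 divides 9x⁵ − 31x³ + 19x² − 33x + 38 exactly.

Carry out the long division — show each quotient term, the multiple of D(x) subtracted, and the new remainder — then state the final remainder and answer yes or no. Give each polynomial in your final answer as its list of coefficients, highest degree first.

R = [8], so D(x) is not a factor of P(x). no

Step 1: lead(9x⁵ − 31x³ + 19x² − 33x + 38) ÷ lead(D) = 9x⁵ ÷ −3x = −3x⁴. Subtract (−3x⁴)·D = 9x⁵ − 15x⁴. Remainder: 15x⁴ − 31x³ + 19x² − 33x + 38.
Step 2: lead(15x⁴ − 31x³ + 19x² − 33x + 38) ÷ lead(D) = 15x⁴ ÷ −3x = −5x³. Subtract (−5x³)·D = 15x⁴ − 25x³. Remainder: −6x³ + 19x² − 33x + 38.
Step 3: lead(−6x³ + 19x² − 33x + 38) ÷ lead(D) = −6x³ ÷ −3x = 2x². Subtract (2x²)·D = −6x³ + 10x². Remainder: 9x² − 33x + 38.
Step 4: lead(9x² − 33x + 38) ÷ lead(D) = 9x² ÷ −3x = −3x. Subtract (−3x)·D = 9x² − 15x. Remainder: −18x + 38.
Step 5: lead(−18x + 38) ÷ lead(D) = −18x ÷ −3x = 6. Subtract (6)·D = −18x + 30. Remainder: 8.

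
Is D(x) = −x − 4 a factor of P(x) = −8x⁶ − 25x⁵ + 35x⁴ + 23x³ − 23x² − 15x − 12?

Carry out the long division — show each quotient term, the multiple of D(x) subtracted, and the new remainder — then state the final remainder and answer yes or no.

Step 1: lead(−8x⁶ − 25x⁵ + 35x⁴ + 23x³ − 23x² − 15x − 12) ÷ lead(D) = −8x⁶ ÷ −x = 8x⁵. Subtract (8x⁵)·D = −8x⁶ − 32x⁵. Remainder: 7x⁵ + 35x⁴ + 23x³ − 23x² − 15x − 12.
Step 2: lead(7x⁵ + 35x⁴ + 23x³ − 23x² − 15x − 12) ÷ lead(D) = 7x⁵ ÷ −x = −7x⁴. Subtract (−7x⁴)·D = 7x⁵ + 28x⁴. Remainder: 7x⁴ + 23x³ − 23x² − 15x − 12.
Step 3: lead(7x⁴ + 23x³ − 23x² − 15x − 12) ÷ lead(D) = 7x⁴ ÷ −x = −7x³. Subtract (−7x³)·D = 7x⁴ + 28x³. Remainder: −5x³ − 23x² − 15x − 12.
Step 4: lead(−5x³ − 23x² − 15x − 12) ÷ lead(D) = −5x³ ÷ −x = 5x². Subtract (5x²)·D = −5x³ − 20x². Remainder: −3x² − 15x − 12.
Step 5: lead(−3x² − 15x − 12) ÷ lead(D) = −3x² ÷ −x = 3x. Subtract (3x)·D = −3x² − 12x. Remainder: −3x − 12.
Step 6: lead(−3x − 12) ÷ lead(D) = −3x ÷ −x = 3. Subtract (3)·D = −3x − 12. Remainder: 0.

R(x) = 0, so D(x) is a factor of P(x). yes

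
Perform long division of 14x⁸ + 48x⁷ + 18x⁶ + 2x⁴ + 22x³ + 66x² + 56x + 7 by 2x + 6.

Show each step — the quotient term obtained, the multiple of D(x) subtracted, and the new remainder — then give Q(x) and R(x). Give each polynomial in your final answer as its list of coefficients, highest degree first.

Step 1: lead(14x⁸ + 48x⁷ + 18x⁶ + 2x⁴ + 22x³ + 66x² + 56x + 7) ÷ lead(D) = 14x⁸ ÷ 2x = 7x⁷. Subtract (7x⁷)·D = 14x⁸ + 42x⁷. Remainder: 6x⁷ + 18x⁶ + 2x⁴ + 22x³ + 66x² + 56x + 7.
Step 2: lead(6x⁷ + 18x⁶ + 2x⁴ + 22x³ + 66x² + 56x + 7) ÷ lead(D) = 6x⁷ ÷ 2x = 3x⁶. Subtract (3x⁶)·D = 6x⁷ + 18x⁶. Remainder: 2x⁴ + 22x³ + 66x² + 56x + 7.
Step 3: lead(2x⁴ + 22x³ + 66x² + 56x + 7) ÷ lead(D) = 2x⁴ ÷ 2x = x³. Subtract (x³)·D = 2x⁴ + 6x³. Remainder: 16x³ + 66x² + 56x + 7.
Step 4: lead(16x³ + 66x² + 56x + 7) ÷ lead(D) = 16x³ ÷ 2x = 8x². Subtract (8x²)·D = 16x³ + 48x². Remainder: 18x² + 56x + 7.
Step 5: lead(18x² + 56x + 7) ÷ lead(D) = 18x² ÷ 2x = 9x. Subtract (9x)·D = 18x² + 54x. Remainder: 2x + 7.
Step 6: lead(2x + 7) ÷ lead(D) = 2x ÷ 2x = 1. Subtract (1)·D = 2x + 6. Remainder: 1.

Q = [7, 3, 0, 0, 1, 8, 9, 1]; R = [1]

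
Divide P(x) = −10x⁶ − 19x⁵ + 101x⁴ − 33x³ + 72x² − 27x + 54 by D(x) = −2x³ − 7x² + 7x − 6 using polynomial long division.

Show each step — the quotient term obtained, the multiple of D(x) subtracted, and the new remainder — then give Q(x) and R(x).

Q(x) = 5x³ − 8x² − 5x − 9; R(x) = −4x² + 6x

Step 1: lead(−10x⁶ − 19x⁵ + 101x⁴ − 33x³ + 72x² − 27x + 54) ÷ lead(D) = −10x⁶ ÷ −2x³ = 5x³. Subtract (5x³)·D = −10x⁶ − 35x⁵ + 35x⁴ − 30x³. Remainder: 16x⁵ + 66x⁴ − 3x³ + 72x² − 27x + 54.
Step 2: lead(16x⁵ + 66x⁴ − 3x³ + 72x² − 27x + 54) ÷ lead(D) = 16x⁵ ÷ −2x³ = −8x². Subtract (−8x²)·D = 16x⁵ + 56x⁴ − 56x³ + 48x². Remainder: 10x⁴ + 53x³ + 24x² − 27x + 54.
Step 3: lead(10x⁴ + 53x³ + 24x² − 27x + 54) ÷ lead(D) = 10x⁴ ÷ −2x³ = −5x. Subtract (−5x)·D = 10x⁴ + 35x³ − 35x² + 30x. Remainder: 18x³ + 59x² − 57x + 54.
Step 4: lead(18x³ + 59x² − 57x + 54) ÷ lead(D) = 18x³ ÷ −2x³ = −9. Subtract (−9)·D = 18x³ + 63x² − 63x + 54. Remainder: −4x² + 6x.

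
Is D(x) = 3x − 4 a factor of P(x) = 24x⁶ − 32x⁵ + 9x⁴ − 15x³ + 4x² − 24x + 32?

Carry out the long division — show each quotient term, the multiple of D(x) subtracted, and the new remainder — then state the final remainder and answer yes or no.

Step 1: lead(24x⁶ − 32x⁵ + 9x⁴ − 15x³ + 4x² − 24x + 32) ÷ lead(D) = 24x⁶ ÷ 3x = 8x⁵. Subtract (8x⁵)·D = 24x⁶ − 32x⁵. Remainder: 9x⁴ − 15x³ + 4x² − 24x + 32.
Step 2: lead(9x⁴ − 15x³ + 4x² − 24x + 32) ÷ lead(D) = 9x⁴ ÷ 3x = 3x³. Subtract (3x³)·D = 9x⁴ − 12x³. Remainder: −3x³ + 4x² − 24x + 32.
Step 3: lead(−3x³ + 4x² − 24x + 32) ÷ lead(D) = −3x³ ÷ 3x = −x². Subtract (−x²)·D = −3x³ + 4x². Remainder: −24x + 32.
Step 4: lead(−24x + 32) ÷ lead(D) = −24x ÷ 3x = −8. Subtract (−8)·D = −24x + 32. Remainder: 0.

R(x) = 0, so D(x) is a factor of P(x). yes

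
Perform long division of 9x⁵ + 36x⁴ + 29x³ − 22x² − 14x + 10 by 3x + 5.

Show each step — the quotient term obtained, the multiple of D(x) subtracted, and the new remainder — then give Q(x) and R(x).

Q(x) = 3x⁴ + 7x³ − 2x² − 4x + 2; R(x) = 0

Step 1: lead(9x⁵ + 36x⁴ + 29x³ − 22x² − 14x + 10) ÷ lead(D) = 9x⁵ ÷ 3x = 3x⁴. Subtract (3x⁴)·D = 9x⁵ + 15x⁴. Remainder: 21x⁴ + 29x³ − 22x² − 14x + 10.
Step 2: lead(21x⁴ + 29x³ − 22x² − 14x + 10) ÷ lead(D) = 21x⁴ ÷ 3x = 7x³. Subtract (7x³)·D = 21x⁴ + 35x³. Remainder: −6x³ − 22x² − 14x + 10.
Step 3: lead(−6x³ − 22x² − 14x + 10) ÷ lead(D) = −6x³ ÷ 3x = −2x². Subtract (−2x²)·D = −6x³ − 10x². Remainder: −12x² − 14x + 10.
Step 4: lead(−12x² − 14x + 10) ÷ lead(D) = −12x² ÷ 3x = −4x. Subtract (−4x)·D = −12x² − 20x. Remainder: 6x + 10.
Step 5: lead(6x + 10) ÷ lead(D) = 6x ÷ 3x = 2. Subtract (2)·D = 6x + 10. Remainder: 0.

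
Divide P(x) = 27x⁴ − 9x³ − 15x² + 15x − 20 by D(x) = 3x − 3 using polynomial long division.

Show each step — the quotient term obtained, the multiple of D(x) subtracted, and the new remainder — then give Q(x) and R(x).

Q(x) = 9x³ + 6x² + x + 6; R(x) = −2

Step 1: lead(27x⁴ − 9x³ − 15x² + 15x − 20) ÷ lead(D) = 27x⁴ ÷ 3x = 9x³. Subtract (9x³)·D = 27x⁴ − 27x³. Remainder: 18x³ − 15x² + 15x − 20.
Step 2: lead(18x³ − 15x² + 15x − 20) ÷ lead(D) = 18x³ ÷ 3x = 6x². Subtract (6x²)·D = 18x³ − 18x². Remainder: 3x² + 15x − 20.
Step 3: lead(3x² + 15x − 20) ÷ lead(D) = 3x² ÷ 3x = x. Subtract (x)·D = 3x² − 3x. Remainder: 18x − 20.
Step 4: lead(18x − 20) ÷ lead(D) = 18x ÷ 3x = 6. Subtract (6)·D = 18x − 18. Remainder: −2.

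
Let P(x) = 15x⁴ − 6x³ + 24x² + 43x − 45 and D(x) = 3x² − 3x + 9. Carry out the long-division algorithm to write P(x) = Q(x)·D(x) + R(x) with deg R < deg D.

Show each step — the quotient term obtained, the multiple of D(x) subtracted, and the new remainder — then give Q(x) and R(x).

Step 1: lead(15x⁴ − 6x³ + 24x² + 43x − 45) ÷ lead(D) = 15x⁴ ÷ 3x² = 5x². Subtract (5x²)·D = 15x⁴ − 15x³ + 45x². Remainder: 9x³ − 21x² + 43x − 45.
Step 2: lead(9x³ − 21x² + 43x − 45) ÷ lead(D) = 9x³ ÷ 3x² = 3x. Subtract (3x)·D = 9x³ − 9x² + 27x. Remainder: −12x² + 16x − 45.
Step 3: lead(−12x² + 16x − 45) ÷ lead(D) = −12x² ÷ 3x² = −4. Subtract (−4)·D = −12x² + 12x − 36. Remainder: 4x − 9.

Q(x) = 5x² + 3x − 4; R(x) = 4x − 9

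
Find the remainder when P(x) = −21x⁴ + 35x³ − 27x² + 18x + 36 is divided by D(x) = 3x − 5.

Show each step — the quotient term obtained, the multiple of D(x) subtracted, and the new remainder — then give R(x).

Step 1: lead(−21x⁴ + 35x³ − 27x² + 18x + 36) ÷ lead(D) = −21x⁴ ÷ 3x = −7x³. Subtract (−7x³)·D = −21x⁴ + 35x³. Remainder: −27x² + 18x + 36.
Step 2: lead(−27x² + 18x + 36) ÷ lead(D) = −27x² ÷ 3x = −9x. Subtract (−9x)·D = −27x² + 45x. Remainder: −27x + 36.
Step 3: lead(−27x + 36) ÷ lead(D) = −27x ÷ 3x = −9. Subtract (−9)·D = −27x + 45. Remainder: −9.

R(x) = −9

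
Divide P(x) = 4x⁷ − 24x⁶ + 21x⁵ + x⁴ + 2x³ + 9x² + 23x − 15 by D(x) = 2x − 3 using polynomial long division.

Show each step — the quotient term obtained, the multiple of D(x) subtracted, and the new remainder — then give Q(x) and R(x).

Step 1: lead(4x⁷ − 24x⁶ + 21x⁵ + x⁴ + 2x³ + 9x² + 23x − 15) ÷ lead(D) = 4x⁷ ÷ 2x = 2x⁶. Subtract (2x⁶)·D = 4x⁷ − 6x⁶. Remainder: −18x⁶ + 21x⁵ + x⁴ + 2x³ + 9x² + 23x − 15.
Step 2: lead(−18x⁶ + 21x⁵ + x⁴ + 2x³ + 9x² + 23x − 15) ÷ lead(D) = −18x⁶ ÷ 2x = −9x⁵. Subtract (−9x⁵)·D = −18x⁶ + 27x⁵. Remainder: −6x⁵ + x⁴ + 2x³ + 9x² + 23x − 15.
Step 3: lead(−6x⁵ + x⁴ + 2x³ + 9x² + 23x − 15) ÷ lead(D) = −6x⁵ ÷ 2x = −3x⁴. Subtract (−3x⁴)·D = −6x⁵ + 9x⁴. Remainder: −8x⁴ + 2x³ + 9x² + 23x − 15.
Step 4: lead(−8x⁴ + 2x³ + 9x² + 23x − 15) ÷ lead(D) = −8x⁴ ÷ 2x = −4x³. Subtract (−4x³)·D = −8x⁴ + 12x³. Remainder: −10x³ + 9x² + 23x − 15.
Step 5: lead(−10x³ + 9x² + 23x − 15) ÷ lead(D) = −10x³ ÷ 2x = −5x². Subtract (−5x²)·D = −10x³ + 15x². Remainder: −6x² + 23x − 15.
Step 6: lead(−6x² + 23x − 15) ÷ lead(D) = −6x² ÷ 2x = −3x. Subtract (−3x)·D = −6x² + 9x. Remainder: 14x − 15.
Step 7: lead(14x − 15) ÷ lead(D) = 14x ÷ 2x = 7. Subtract (7)·D = 14x − 21. Remainder: 6.

Q(x) = 2x⁶ − 9x⁵ − 3x⁴ − 4x³ − 5x² − 3x + 7; R(x) = 6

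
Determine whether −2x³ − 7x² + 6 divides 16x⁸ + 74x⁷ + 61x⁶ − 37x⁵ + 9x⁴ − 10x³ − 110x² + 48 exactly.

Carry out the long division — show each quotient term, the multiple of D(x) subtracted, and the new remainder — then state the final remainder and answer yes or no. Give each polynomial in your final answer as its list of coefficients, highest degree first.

R = [0], so D(x) is a factor of P(x). yes

Step 1: lead(16x⁸ + 74x⁷ + 61x⁶ − 37x⁵ + 9x⁴ − 10x³ − 110x² + 48) ÷ lead(D) = 16x⁸ ÷ −2x³ = −8x⁵. Subtract (−8x⁵)·D = 16x⁸ + 56x⁷ − 48x⁵. Remainder: 18x⁷ + 61x⁶ + 11x⁵ + 9x⁴ − 10x³ − 110x² + 48.
Step 2: lead(18x⁷ + 61x⁶ + 11x⁵ + 9x⁴ − 10x³ − 110x² + 48) ÷ lead(D) = 18x⁷ ÷ −2x³ = −9x⁴. Subtract (−9x⁴)·D = 18x⁷ + 63x⁶ − 54x⁴. Remainder: −2x⁶ + 11x⁵ + 63x⁴ − 10x³ − 110x² + 48.
Step 3: lead(−2x⁶ + 11x⁵ + 63x⁴ − 10x³ − 110x² + 48) ÷ lead(D) = −2x⁶ ÷ −2x³ = x³. Subtract (x³)·D = −2x⁶ − 7x⁵ + 6x³. Remainder: 18x⁵ + 63x⁴ − 16x³ − 110x² + 48.
Step 4: lead(18x⁵ + 63x⁴ − 16x³ − 110x² + 48) ÷ lead(D) = 18x⁵ ÷ −2x³ = −9x². Subtract (−9x²)·D = 18x⁵ + 63x⁴ − 54x². Remainder: −16x³ − 56x² + 48.
Step 5: lead(−16x³ − 56x² + 48) ÷ lead(D) = −16x³ ÷ −2x³ = 8. Subtract (8)·D = −16x³ − 56x² + 48. Remainder: 0.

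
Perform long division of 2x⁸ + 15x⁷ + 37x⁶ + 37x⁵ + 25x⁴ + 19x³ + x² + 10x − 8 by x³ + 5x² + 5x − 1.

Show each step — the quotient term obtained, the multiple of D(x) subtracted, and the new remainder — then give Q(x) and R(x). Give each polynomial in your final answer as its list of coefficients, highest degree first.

Q = [2, 5, 2, 4, 0, 1]; R = [5, -7]

Step 1: lead(2x⁸ + 15x⁷ + 37x⁶ + 37x⁵ + 25x⁴ + 19x³ + x² + 10x − 8) ÷ lead(D) = 2x⁸ ÷ x³ = 2x⁵. Subtract (2x⁵)·D = 2x⁸ + 10x⁷ + 10x⁶ − 2x⁵. Remainder: 5x⁷ + 27x⁶ + 39x⁵ + 25x⁴ + 19x³ + x² + 10x − 8.
Step 2: lead(5x⁷ + 27x⁶ + 39x⁵ + 25x⁴ + 19x³ + x² + 10x − 8) ÷ lead(D) = 5x⁷ ÷ x³ = 5x⁴. Subtract (5x⁴)·D = 5x⁷ + 25x⁶ + 25x⁵ − 5x⁴. Remainder: 2x⁶ + 14x⁵ + 30x⁴ + 19x³ + x² + 10x − 8.
Step 3: lead(2x⁶ + 14x⁵ + 30x⁴ + 19x³ + x² + 10x − 8) ÷ lead(D) = 2x⁶ ÷ x³ = 2x³. Subtract (2x³)·D = 2x⁶ + 10x⁵ + 10x⁴ − 2x³. Remainder: 4x⁵ + 20x⁴ + 21x³ + x² + 10x − 8.
Step 4: lead(4x⁵ + 20x⁴ + 21x³ + x² + 10x − 8) ÷ lead(D) = 4x⁵ ÷ x³ = 4x². Subtract (4x²)·D = 4x⁵ + 20x⁴ + 20x³ − 4x². Remainder: x³ + 5x² + 10x − 8.
Step 5: lead(x³ + 5x² + 10x − 8) ÷ lead(D) = x³ ÷ x³ = 1. Subtract (1)·D = x³ + 5x² + 5x − 1. Remainder: 5x − 7.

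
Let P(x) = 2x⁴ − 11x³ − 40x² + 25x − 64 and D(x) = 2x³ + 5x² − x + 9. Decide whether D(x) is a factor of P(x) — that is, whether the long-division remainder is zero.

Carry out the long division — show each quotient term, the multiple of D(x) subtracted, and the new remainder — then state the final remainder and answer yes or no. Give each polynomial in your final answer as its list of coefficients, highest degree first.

Step 1: lead(2x⁴ − 11x³ − 40x² + 25x − 64) ÷ lead(D) = 2x⁴ ÷ 2x³ = x. Subtract (x)·D = 2x⁴ + 5x³ − x² + 9x. Remainder: −16x³ − 39x² + 16x − 64.
Step 2: lead(−16x³ − 39x² + 16x − 64) ÷ lead(D) = −16x³ ÷ 2x³ = −8. Subtract (−8)·D = −16x³ − 40x² + 8x − 72. Remainder: x² + 8x + 8.

R = [1, 8, 8], so D(x) is not a factor of P(x). no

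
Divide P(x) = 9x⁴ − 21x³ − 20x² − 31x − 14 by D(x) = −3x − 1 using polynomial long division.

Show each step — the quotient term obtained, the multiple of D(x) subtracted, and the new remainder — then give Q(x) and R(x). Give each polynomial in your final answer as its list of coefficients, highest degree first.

Step 1: lead(9x⁴ − 21x³ − 20x² − 31x − 14) ÷ lead(D) = 9x⁴ ÷ −3x = −3x³. Subtract (−3x³)·D = 9x⁴ + 3x³. Remainder: −24x³ − 20x² − 31x − 14.
Step 2: lead(−24x³ − 20x² − 31x − 14) ÷ lead(D) = −24x³ ÷ −3x = 8x². Subtract (8x²)·D = −24x³ − 8x². Remainder: −12x² − 31x − 14.
Step 3: lead(−12x² − 31x − 14) ÷ lead(D) = −12x² ÷ −3x = 4x. Subtract (4x)·D = −12x² − 4x. Remainder: −27x − 14.
Step 4: lead(−27x − 14) ÷ lead(D) = −27x ÷ −3x = 9. Subtract (9)·D = −27x − 9. Remainder: −5.

Q = [-3, 8, 4, 9]; R = [-5]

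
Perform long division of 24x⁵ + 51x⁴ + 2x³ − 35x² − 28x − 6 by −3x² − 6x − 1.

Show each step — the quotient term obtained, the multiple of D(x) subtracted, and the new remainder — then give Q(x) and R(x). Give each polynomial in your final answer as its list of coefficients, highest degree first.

Step 1: lead(24x⁵ + 51x⁴ + 2x³ − 35x² − 28x − 6) ÷ lead(D) = 24x⁵ ÷ −3x² = −8x³. Subtract (−8x³)·D = 24x⁵ + 48x⁴ + 8x³. Remainder: 3x⁴ − 6x³ − 35x² − 28x − 6.
Step 2: lead(3x⁴ − 6x³ − 35x² − 28x − 6) ÷ lead(D) = 3x⁴ ÷ −3x² = −x². Subtract (−x²)·D = 3x⁴ + 6x³ + x². Remainder: −12x³ − 36x² − 28x − 6.
Step 3: lead(−12x³ − 36x² − 28x − 6) ÷ lead(D) = −12x³ ÷ −3x² = 4x. Subtract (4x)·D = −12x³ − 24x² − 4x. Remainder: −12x² − 24x − 6.
Step 4: lead(−12x² − 24x − 6) ÷ lead(D) = −12x² ÷ −3x² = 4. Subtract (4)·D = −12x² − 24x − 4. Remainder: −2.

Q = [-8, -1, 4, 4]; R = [-2]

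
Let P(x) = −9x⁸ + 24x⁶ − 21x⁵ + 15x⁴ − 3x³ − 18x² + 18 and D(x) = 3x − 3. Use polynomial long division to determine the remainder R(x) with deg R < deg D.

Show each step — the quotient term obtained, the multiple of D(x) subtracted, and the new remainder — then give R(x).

R(x) = 6

Step 1: lead(−9x⁸ + 24x⁶ − 21x⁵ + 15x⁴ − 3x³ − 18x² + 18) ÷ lead(D) = −9x⁸ ÷ 3x = −3x⁷. Subtract (−3x⁷)·D = −9x⁸ + 9x⁷. Remainder: −9x⁷ + 24x⁶ − 21x⁵ + 15x⁴ − 3x³ − 18x² + 18.
Step 2: lead(−9x⁷ + 24x⁶ − 21x⁵ + 15x⁴ − 3x³ − 18x² + 18) ÷ lead(D) = −9x⁷ ÷ 3x = −3x⁶. Subtract (−3x⁶)·D = −9x⁷ + 9x⁶. Remainder: 15x⁶ − 21x⁵ + 15x⁴ − 3x³ − 18x² + 18.
Step 3: lead(15x⁶ − 21x⁵ + 15x⁴ − 3x³ − 18x² + 18) ÷ lead(D) = 15x⁶ ÷ 3x = 5x⁵. Subtract (5x⁵)·D = 15x⁶ − 15x⁵. Remainder: −6x⁵ + 15x⁴ − 3x³ − 18x² + 18.
Step 4: lead(−6x⁵ + 15x⁴ − 3x³ − 18x² + 18) ÷ lead(D) = −6x⁵ ÷ 3x = −2x⁴. Subtract (−2x⁴)·D = −6x⁵ + 6x⁴. Remainder: 9x⁴ − 3x³ − 18x² + 18.
Step 5: lead(9x⁴ − 3x³ − 18x² + 18) ÷ lead(D) = 9x⁴ ÷ 3x = 3x³. Subtract (3x³)·D = 9x⁴ − 9x³. Remainder: 6x³ − 18x² + 18.
Step 6: lead(6x³ − 18x² + 18) ÷ lead(D) = 6x³ ÷ 3x = 2x². Subtract (2x²)·D = 6x³ − 6x². Remainder: −12x² + 18.
Step 7: lead(−12x² + 18) ÷ lead(D) = −12x² ÷ 3x = −4x. Subtract (−4x)·D = −12x² + 12x. Remainder: −12x + 18.
Step 8: lead(−12x + 18) ÷ lead(D) = −12x ÷ 3x = −4. Subtract (−4)·D = −12x + 12. Remainder: 6.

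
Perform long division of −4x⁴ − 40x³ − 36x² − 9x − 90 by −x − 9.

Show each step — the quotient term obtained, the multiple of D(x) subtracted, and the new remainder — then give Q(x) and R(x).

Q(x) = 4x³ + 4x² + 9; R(x) = −9

Step 1: lead(−4x⁴ − 40x³ − 36x² − 9x − 90) ÷ lead(D) = −4x⁴ ÷ −x = 4x³. Subtract (4x³)·D = −4x⁴ − 36x³. Remainder: −4x³ − 36x² − 9x − 90.
Step 2: lead(−4x³ − 36x² − 9x − 90) ÷ lead(D) = −4x³ ÷ −x = 4x². Subtract (4x²)·D = −4x³ − 36x². Remainder: −9x − 90.
Step 3: lead(−9x − 90) ÷ lead(D) = −9x ÷ −x = 9. Subtract (9)·D = −9x − 81. Remainder: −9.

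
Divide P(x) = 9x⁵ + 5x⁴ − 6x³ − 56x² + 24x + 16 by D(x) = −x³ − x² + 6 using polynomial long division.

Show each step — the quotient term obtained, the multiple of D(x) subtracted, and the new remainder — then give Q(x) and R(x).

Q(x) = −9x² + 4x + 2; R(x) = 4

Step 1: lead(9x⁵ + 5x⁴ − 6x³ − 56x² + 24x + 16) ÷ lead(D) = 9x⁵ ÷ −x³ = −9x². Subtract (−9x²)·D = 9x⁵ + 9x⁴ − 54x². Remainder: −4x⁴ − 6x³ − 2x² + 24x + 16.
Step 2: lead(−4x⁴ − 6x³ − 2x² + 24x + 16) ÷ lead(D) = −4x⁴ ÷ −x³ = 4x. Subtract (4x)·D = −4x⁴ − 4x³ + 24x. Remainder: −2x³ − 2x² + 16.
Step 3: lead(−2x³ − 2x² + 16) ÷ lead(D) = −2x³ ÷ −x³ = 2. Subtract (2)·D = −2x³ − 2x² + 12. Remainder: 4.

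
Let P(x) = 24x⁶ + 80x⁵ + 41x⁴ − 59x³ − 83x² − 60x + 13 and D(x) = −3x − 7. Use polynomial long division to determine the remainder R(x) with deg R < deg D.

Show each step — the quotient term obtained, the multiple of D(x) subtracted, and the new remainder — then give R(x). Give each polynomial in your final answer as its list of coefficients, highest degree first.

R = [6]

Step 1: lead(24x⁶ + 80x⁵ + 41x⁴ − 59x³ − 83x² − 60x + 13) ÷ lead(D) = 24x⁶ ÷ −3x = −8x⁵. Subtract (−8x⁵)·D = 24x⁶ + 56x⁵. Remainder: 24x⁵ + 41x⁴ − 59x³ − 83x² − 60x + 13.
Step 2: lead(24x⁵ + 41x⁴ − 59x³ − 83x² − 60x + 13) ÷ lead(D) = 24x⁵ ÷ −3x = −8x⁴. Subtract (−8x⁴)·D = 24x⁵ + 56x⁴. Remainder: −15x⁴ − 59x³ − 83x² − 60x + 13.
Step 3: lead(−15x⁴ − 59x³ − 83x² − 60x + 13) ÷ lead(D) = −15x⁴ ÷ −3x = 5x³. Subtract (5x³)·D = −15x⁴ − 35x³. Remainder: −24x³ − 83x² − 60x + 13.
Step 4: lead(−24x³ − 83x² − 60x + 13) ÷ lead(D) = −24x³ ÷ −3x = 8x². Subtract (8x²)·D = −24x³ − 56x². Remainder: −27x² − 60x + 13.
Step 5: lead(−27x² − 60x + 13) ÷ lead(D) = −27x² ÷ −3x = 9x. Subtract (9x)·D = −27x² − 63x. Remainder: 3x + 13.
Step 6: lead(3x + 13) ÷ lead(D) = 3x ÷ −3x = −1. Subtract (−1)·D = 3x + 7. Remainder: 6.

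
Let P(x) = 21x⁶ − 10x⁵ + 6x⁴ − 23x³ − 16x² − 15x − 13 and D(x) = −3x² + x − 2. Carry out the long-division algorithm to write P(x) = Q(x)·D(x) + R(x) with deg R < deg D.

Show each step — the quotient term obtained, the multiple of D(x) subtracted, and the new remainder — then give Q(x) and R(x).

Q(x) = −7x⁴ + x³ + 3x² + 8x + 6; R(x) = −5x − 1

Step 1: lead(21x⁶ − 10x⁵ + 6x⁴ − 23x³ − 16x² − 15x − 13) ÷ lead(D) = 21x⁶ ÷ −3x² = −7x⁴. Subtract (−7x⁴)·D = 21x⁶ − 7x⁵ + 14x⁴. Remainder: −3x⁵ − 8x⁴ − 23x³ − 16x² − 15x − 13.
Step 2: lead(−3x⁵ − 8x⁴ − 23x³ − 16x² − 15x − 13) ÷ lead(D) = −3x⁵ ÷ −3x² = x³. Subtract (x³)·D = −3x⁵ + x⁴ − 2x³. Remainder: −9x⁴ − 21x³ − 16x² − 15x − 13.
Step 3: lead(−9x⁴ − 21x³ − 16x² − 15x − 13) ÷ lead(D) = −9x⁴ ÷ −3x² = 3x². Subtract (3x²)·D = −9x⁴ + 3x³ − 6x². Remainder: −24x³ − 10x² − 15x − 13.
Step 4: lead(−24x³ − 10x² − 15x − 13) ÷ lead(D) = −24x³ ÷ −3x² = 8x. Subtract (8x)·D = −24x³ + 8x² − 16x. Remainder: −18x² + x − 13.
Step 5: lead(−18x² + x − 13) ÷ lead(D) = −18x² ÷ −3x² = 6. Subtract (6)·D = −18x² + 6x − 12. Remainder: −5x − 1.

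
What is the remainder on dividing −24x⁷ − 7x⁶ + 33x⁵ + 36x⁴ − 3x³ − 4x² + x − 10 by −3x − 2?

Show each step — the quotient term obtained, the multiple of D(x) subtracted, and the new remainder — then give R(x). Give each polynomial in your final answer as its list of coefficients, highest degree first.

R = [-8]

Step 1: lead(−24x⁷ − 7x⁶ + 33x⁵ + 36x⁴ − 3x³ − 4x² + x − 10) ÷ lead(D) = −24x⁷ ÷ −3x = 8x⁶. Subtract (8x⁶)·D = −24x⁷ − 16x⁶. Remainder: 9x⁶ + 33x⁵ + 36x⁴ − 3x³ − 4x² + x − 10.
Step 2: lead(9x⁶ + 33x⁵ + 36x⁴ − 3x³ − 4x² + x − 10) ÷ lead(D) = 9x⁶ ÷ −3x = −3x⁵. Subtract (−3x⁵)·D = 9x⁶ + 6x⁵. Remainder: 27x⁵ + 36x⁴ − 3x³ − 4x² + x − 10.
Step 3: lead(27x⁵ + 36x⁴ − 3x³ − 4x² + x − 10) ÷ lead(D) = 27x⁵ ÷ −3x = −9x⁴. Subtract (−9x⁴)·D = 27x⁵ + 18x⁴. Remainder: 18x⁴ − 3x³ − 4x² + x − 10.
Step 4: lead(18x⁴ − 3x³ − 4x² + x − 10) ÷ lead(D) = 18x⁴ ÷ −3x = −6x³. Subtract (−6x³)·D = 18x⁴ + 12x³. Remainder: −15x³ − 4x² + x − 10.
Step 5: lead(−15x³ − 4x² + x − 10) ÷ lead(D) = −15x³ ÷ −3x = 5x². Subtract (5x²)·D = −15x³ − 10x². Remainder: 6x² + x − 10.
Step 6: lead(6x² + x − 10) ÷ lead(D) = 6x² ÷ −3x = −2x. Subtract (−2x)·D = 6x² + 4x. Remainder: −3x − 10.
Step 7: lead(−3x − 10) ÷ lead(D) = −3x ÷ −3x = 1. Subtract (1)·D = −3x − 2. Remainder: −8.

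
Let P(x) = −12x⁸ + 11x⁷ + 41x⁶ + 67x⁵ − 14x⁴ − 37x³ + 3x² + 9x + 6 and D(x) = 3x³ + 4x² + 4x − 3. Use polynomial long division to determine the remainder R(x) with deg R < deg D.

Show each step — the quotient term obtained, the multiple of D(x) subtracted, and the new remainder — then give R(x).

Step 1: lead(−12x⁸ + 11x⁷ + 41x⁶ + 67x⁵ − 14x⁴ − 37x³ + 3x² + 9x + 6) ÷ lead(D) = −12x⁸ ÷ 3x³ = −4x⁵. Subtract (−4x⁵)·D = −12x⁸ − 16x⁷ − 16x⁶ + 12x⁵. Remainder: 27x⁷ + 57x⁶ + 55x⁵ − 14x⁴ − 37x³ + 3x² + 9x + 6.
Step 2: lead(27x⁷ + 57x⁶ + 55x⁵ − 14x⁴ − 37x³ + 3x² + 9x + 6) ÷ lead(D) = 27x⁷ ÷ 3x³ = 9x⁴. Subtract (9x⁴)·D = 27x⁷ + 36x⁶ + 36x⁵ − 27x⁴. Remainder: 21x⁶ + 19x⁵ + 13x⁴ − 37x³ + 3x² + 9x + 6.
Step 3: lead(21x⁶ + 19x⁵ + 13x⁴ − 37x³ + 3x² + 9x + 6) ÷ lead(D) = 21x⁶ ÷ 3x³ = 7x³. Subtract (7x³)·D = 21x⁶ + 28x⁵ + 28x⁴ − 21x³. Remainder: −9x⁵ − 15x⁴ − 16x³ + 3x² + 9x + 6.
Step 4: lead(−9x⁵ − 15x⁴ − 16x³ + 3x² + 9x + 6) ÷ lead(D) = −9x⁵ ÷ 3x³ = −3x². Subtract (−3x²)·D = −9x⁵ − 12x⁴ − 12x³ + 9x². Remainder: −3x⁴ − 4x³ − 6x² + 9x + 6.
Step 5: lead(−3x⁴ − 4x³ − 6x² + 9x + 6) ÷ lead(D) = −3x⁴ ÷ 3x³ = −x. Subtract (−x)·D = −3x⁴ − 4x³ − 4x² + 3x. Remainder: −2x² + 6x + 6.

R(x) = −2x² + 6x + 6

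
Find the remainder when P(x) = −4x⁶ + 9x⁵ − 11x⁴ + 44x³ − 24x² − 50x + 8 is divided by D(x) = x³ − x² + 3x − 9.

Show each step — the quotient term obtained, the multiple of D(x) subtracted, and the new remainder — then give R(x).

R(x) = 2x² + 7x − 1

Step 1: lead(−4x⁶ + 9x⁵ − 11x⁴ + 44x³ − 24x² − 50x + 8) ÷ lead(D) = −4x⁶ ÷ x³ = −4x³. Subtract (−4x³)·D = −4x⁶ + 4x⁵ − 12x⁴ + 36x³. Remainder: 5x⁵ + x⁴ + 8x³ − 24x² − 50x + 8.
Step 2: lead(5x⁵ + x⁴ + 8x³ − 24x² − 50x + 8) ÷ lead(D) = 5x⁵ ÷ x³ = 5x². Subtract (5x²)·D = 5x⁵ − 5x⁴ + 15x³ − 45x². Remainder: 6x⁴ − 7x³ + 21x² − 50x + 8.
Step 3: lead(6x⁴ − 7x³ + 21x² − 50x + 8) ÷ lead(D) = 6x⁴ ÷ x³ = 6x. Subtract (6x)·D = 6x⁴ − 6x³ + 18x² − 54x. Remainder: −x³ + 3x² + 4x + 8.
Step 4: lead(−x³ + 3x² + 4x + 8) ÷ lead(D) = −x³ ÷ x³ = −1. Subtract (−1)·D = −x³ + x² − 3x + 9. Remainder: 2x² + 7x − 1.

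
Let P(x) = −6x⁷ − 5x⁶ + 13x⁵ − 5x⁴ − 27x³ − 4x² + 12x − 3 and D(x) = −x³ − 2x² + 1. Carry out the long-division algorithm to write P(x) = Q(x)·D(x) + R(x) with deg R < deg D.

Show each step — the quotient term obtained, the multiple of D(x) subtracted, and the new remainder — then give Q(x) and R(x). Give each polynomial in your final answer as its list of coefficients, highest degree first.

Q = [6, -7, 1, 9, 2]; R = [-1, 3, -5]

Step 1: lead(−6x⁷ − 5x⁶ + 13x⁵ − 5x⁴ − 27x³ − 4x² + 12x − 3) ÷ lead(D) = −6x⁷ ÷ −x³ = 6x⁴. Subtract (6x⁴)·D = −6x⁷ − 12x⁶ + 6x⁴. Remainder: 7x⁶ + 13x⁵ − 11x⁴ − 27x³ − 4x² + 12x − 3.
Step 2: lead(7x⁶ + 13x⁵ − 11x⁴ − 27x³ − 4x² + 12x − 3) ÷ lead(D) = 7x⁶ ÷ −x³ = −7x³. Subtract (−7x³)·D = 7x⁶ + 14x⁵ − 7x³. Remainder: −x⁵ − 11x⁴ − 20x³ − 4x² + 12x − 3.
Step 3: lead(−x⁵ − 11x⁴ − 20x³ − 4x² + 12x − 3) ÷ lead(D) = −x⁵ ÷ −x³ = x². Subtract (x²)·D = −x⁵ − 2x⁴ + x². Remainder: −9x⁴ − 20x³ − 5x² + 12x − 3.
Step 4: lead(−9x⁴ − 20x³ − 5x² + 12x − 3) ÷ lead(D) = −9x⁴ ÷ −x³ = 9x. Subtract (9x)·D = −9x⁴ − 18x³ + 9x. Remainder: −2x³ − 5x² + 3x − 3.
Step 5: lead(−2x³ − 5x² + 3x − 3) ÷ lead(D) = −2x³ ÷ −x³ = 2. Subtract (2)·D = −2x³ − 4x² + 2. Remainder: −x² + 3x − 5.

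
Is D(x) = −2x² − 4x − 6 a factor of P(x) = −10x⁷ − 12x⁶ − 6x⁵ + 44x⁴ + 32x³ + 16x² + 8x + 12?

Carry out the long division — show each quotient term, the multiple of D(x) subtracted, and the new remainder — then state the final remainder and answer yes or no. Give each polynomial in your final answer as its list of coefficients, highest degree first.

R = [0], so D(x) is a factor of P(x). yes

Step 1: lead(−10x⁷ − 12x⁶ − 6x⁵ + 44x⁴ + 32x³ + 16x² + 8x + 12) ÷ lead(D) = −10x⁷ ÷ −2x² = 5x⁵. Subtract (5x⁵)·D = −10x⁷ − 20x⁶ − 30x⁵. Remainder: 8x⁶ + 24x⁵ + 44x⁴ + 32x³ + 16x² + 8x + 12.
Step 2: lead(8x⁶ + 24x⁵ + 44x⁴ + 32x³ + 16x² + 8x + 12) ÷ lead(D) = 8x⁶ ÷ −2x² = −4x⁴. Subtract (−4x⁴)·D = 8x⁶ + 16x⁵ + 24x⁴. Remainder: 8x⁵ + 20x⁴ + 32x³ + 16x² + 8x + 12.
Step 3: lead(8x⁵ + 20x⁴ + 32x³ + 16x² + 8x + 12) ÷ lead(D) = 8x⁵ ÷ −2x² = −4x³. Subtract (−4x³)·D = 8x⁵ + 16x⁴ + 24x³. Remainder: 4x⁴ + 8x³ + 16x² + 8x + 12.
Step 4: lead(4x⁴ + 8x³ + 16x² + 8x + 12) ÷ lead(D) = 4x⁴ ÷ −2x² = −2x². Subtract (−2x²)·D = 4x⁴ + 8x³ + 12x². Remainder: 4x² + 8x + 12.
Step 5: lead(4x² + 8x + 12) ÷ lead(D) = 4x² ÷ −2x² = −2. Subtract (−2)·D = 4x² + 8x + 12. Remainder: 0.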